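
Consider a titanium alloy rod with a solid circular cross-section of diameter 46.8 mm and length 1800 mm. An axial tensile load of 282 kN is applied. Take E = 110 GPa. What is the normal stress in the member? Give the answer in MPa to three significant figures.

164 MPa

A = 1720 mm².
σ = N/A = 282000/1720 = 163.9 MPa.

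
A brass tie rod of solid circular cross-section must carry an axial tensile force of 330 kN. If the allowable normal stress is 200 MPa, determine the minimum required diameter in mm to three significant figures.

45.8 mm

Required area A ≥ P/σ_allow = 330000/200 = 1650 mm².
For a solid circular section, d ≥ √(4A/π) = 45.83 mm.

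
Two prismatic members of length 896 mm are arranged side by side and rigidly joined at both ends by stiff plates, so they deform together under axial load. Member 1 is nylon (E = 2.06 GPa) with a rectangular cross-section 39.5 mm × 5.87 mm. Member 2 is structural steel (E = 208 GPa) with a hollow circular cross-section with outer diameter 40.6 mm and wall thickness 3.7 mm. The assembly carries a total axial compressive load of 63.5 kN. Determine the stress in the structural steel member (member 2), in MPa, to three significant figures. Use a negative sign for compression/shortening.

-147 MPa

A_1 = 231.9 mm².
A_2 = 428.9 mm².
Equal strain + equilibrium ⇒ each member carries load in proportion to AE: A₁E₁ = 477600 N, A₂E₂ = 89220000 N, ΣAE = 89690000 N.
σ₂ = P·E₂/ΣAE = -63500·208000/89690000 = -147.3 MPa.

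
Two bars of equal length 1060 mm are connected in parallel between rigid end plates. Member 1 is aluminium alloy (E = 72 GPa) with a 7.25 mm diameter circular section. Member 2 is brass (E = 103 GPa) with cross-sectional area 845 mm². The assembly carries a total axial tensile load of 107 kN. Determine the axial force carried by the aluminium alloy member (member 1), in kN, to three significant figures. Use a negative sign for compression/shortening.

3.53 kN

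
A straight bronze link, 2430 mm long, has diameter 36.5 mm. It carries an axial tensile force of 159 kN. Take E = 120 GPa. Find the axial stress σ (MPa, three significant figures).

A = 1046 mm².
σ = N/A = 159000/1046 = 152 MPa.

152 MPa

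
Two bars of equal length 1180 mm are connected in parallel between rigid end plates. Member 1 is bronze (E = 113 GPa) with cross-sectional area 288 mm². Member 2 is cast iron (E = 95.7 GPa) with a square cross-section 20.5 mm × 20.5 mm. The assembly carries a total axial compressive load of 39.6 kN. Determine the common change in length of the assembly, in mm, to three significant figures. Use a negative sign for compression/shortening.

A_2 = 420.2 mm².
Equal strain + equilibrium ⇒ each member carries load in proportion to AE: A₁E₁ = 32540000 N, A₂E₂ = 40220000 N, ΣAE = 72760000 N.
δ = PL/ΣAE = -39600·1180/72760000 = -0.6422 mm.

-0.642 mm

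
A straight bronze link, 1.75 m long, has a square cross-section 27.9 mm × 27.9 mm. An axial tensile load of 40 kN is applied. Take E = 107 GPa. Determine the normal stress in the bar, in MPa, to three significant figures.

51.4 MPa

A = 778.4 mm².
σ = N/A = 40000/778.4 = 51.39 MPa.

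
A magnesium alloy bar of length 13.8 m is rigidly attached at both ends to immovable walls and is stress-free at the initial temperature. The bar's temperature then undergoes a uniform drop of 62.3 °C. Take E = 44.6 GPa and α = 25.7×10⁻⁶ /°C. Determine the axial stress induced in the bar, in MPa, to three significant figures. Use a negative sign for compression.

71.4 MPa

Free thermal expansion αLΔT = 25.7e-6 · 13800 · -62.3 = -22.1 mm.
The walls impose strain ε = −(-22.1)/13800 = 1.6011e-03; σ = Eε = 44600 · 1.6011e-03 = 71.41 MPa.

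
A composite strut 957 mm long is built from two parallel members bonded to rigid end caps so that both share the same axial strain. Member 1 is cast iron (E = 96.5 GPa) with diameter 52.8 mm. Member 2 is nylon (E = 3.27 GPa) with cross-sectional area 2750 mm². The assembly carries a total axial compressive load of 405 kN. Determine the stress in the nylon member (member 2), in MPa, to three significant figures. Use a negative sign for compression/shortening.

-6.01 MPa

A_1 = 2190 mm².
Equal strain + equilibrium ⇒ each member carries load in proportion to AE: A₁E₁ = 211300000 N, A₂E₂ = 8992000 N, ΣAE = 220300000 N.
σ₂ = P·E₂/ΣAE = -405000·3270/220300000 = -6.012 MPa.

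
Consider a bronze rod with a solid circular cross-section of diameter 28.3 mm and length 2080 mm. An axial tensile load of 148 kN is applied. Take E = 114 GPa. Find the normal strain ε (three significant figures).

A = 629 mm².
σ = N/A = 235.3 MPa; ε = σ/E = 235.3/114000 = 2.064e-03.

0.00206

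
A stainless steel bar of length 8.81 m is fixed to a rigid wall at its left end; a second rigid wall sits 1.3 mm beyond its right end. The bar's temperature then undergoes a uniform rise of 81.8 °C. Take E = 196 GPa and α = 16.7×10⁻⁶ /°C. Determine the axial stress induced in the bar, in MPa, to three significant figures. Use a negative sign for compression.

-239 MPa

Free thermal expansion αLΔT = 16.7e-6 · 8810 · 81.8 = 12.03 mm.
The walls engage after the gap closes; constrained expansion = 12.03 − 1.3 = 10.73 mm.
The walls impose strain ε = −(10.73)/8810 = -1.2185e-03; σ = Eε = 196000 · -1.2185e-03 = -238.8 MPa.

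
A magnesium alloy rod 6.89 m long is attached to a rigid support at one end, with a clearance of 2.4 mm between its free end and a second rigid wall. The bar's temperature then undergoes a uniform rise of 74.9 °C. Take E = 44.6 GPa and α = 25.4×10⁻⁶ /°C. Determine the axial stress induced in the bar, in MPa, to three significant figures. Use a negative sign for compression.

Free thermal expansion αLΔT = 25.4e-6 · 6890 · 74.9 = 13.11 mm.
The walls engage after the gap closes; constrained expansion = 13.11 − 2.4 = 10.71 mm.
The walls impose strain ε = −(10.71)/6890 = -1.5541e-03; σ = Eε = 44600 · -1.5541e-03 = -69.31 MPa.

-69.3 MPa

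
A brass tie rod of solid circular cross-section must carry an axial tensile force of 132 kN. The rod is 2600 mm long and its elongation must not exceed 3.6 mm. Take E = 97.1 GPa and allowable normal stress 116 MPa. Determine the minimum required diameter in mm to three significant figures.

38.1 mm

Required area A ≥ P/σ_allow = 132000/116 = 1138 mm².
For a solid circular section, d ≥ √(4A/π) = 38.06 mm.
Elongation limit: A ≥ PL/(Eδ_allow) = 132000·2600/(97100·3.6) = 981.8 mm² ⇒ d ≥ 35.36 mm.
The stress limit governs.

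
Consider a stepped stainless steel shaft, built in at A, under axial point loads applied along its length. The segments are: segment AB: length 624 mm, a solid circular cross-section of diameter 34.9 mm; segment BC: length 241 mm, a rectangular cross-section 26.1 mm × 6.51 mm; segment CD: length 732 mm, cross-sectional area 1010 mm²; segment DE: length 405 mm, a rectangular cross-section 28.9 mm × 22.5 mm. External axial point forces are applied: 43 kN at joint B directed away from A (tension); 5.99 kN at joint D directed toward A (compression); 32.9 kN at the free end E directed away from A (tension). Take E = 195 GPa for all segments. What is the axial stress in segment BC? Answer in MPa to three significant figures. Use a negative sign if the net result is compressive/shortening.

158 MPa

Internal axial forces (sectioning from the free end, tension +): N_DE = 32.9 kN, N_CD = 26.91 kN, N_BC = 26.91 kN, N_AB = 69.91 kN.
A_BC = 169.9 mm².
σ_BC = N_BC/A_BC = 26910/169.9 = 158.4 MPa.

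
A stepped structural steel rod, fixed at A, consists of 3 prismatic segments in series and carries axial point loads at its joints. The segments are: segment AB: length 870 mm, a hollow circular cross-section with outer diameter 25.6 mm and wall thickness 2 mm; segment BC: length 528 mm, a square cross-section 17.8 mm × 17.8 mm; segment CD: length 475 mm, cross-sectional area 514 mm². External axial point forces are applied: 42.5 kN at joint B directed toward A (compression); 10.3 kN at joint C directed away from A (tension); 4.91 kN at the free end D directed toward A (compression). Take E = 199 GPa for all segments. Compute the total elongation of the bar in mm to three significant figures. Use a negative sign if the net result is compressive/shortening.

Internal axial forces (sectioning from the free end, tension +): N_CD = -4.91 kN, N_BC = 5.39 kN, N_AB = -37.11 kN.
A_AB = 148.3 mm².
A_BC = 316.8 mm².
δ_AB = -37110·870/(148.3·199000) = -1.094 mm
δ_BC = 5390·528/(316.8·199000) = 0.04514 mm
δ_CD = -4910·475/(514·199000) = -0.0228 mm
δ = Σδ_i = -1.072 mm.

-1.07 mm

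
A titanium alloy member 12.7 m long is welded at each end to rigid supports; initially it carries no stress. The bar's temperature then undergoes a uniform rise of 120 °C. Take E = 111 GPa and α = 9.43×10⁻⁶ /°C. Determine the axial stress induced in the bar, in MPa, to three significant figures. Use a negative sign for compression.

Free thermal expansion αLΔT = 9.43e-6 · 12700 · 120 = 14.37 mm.
The walls impose strain ε = −(14.37)/12700 = -1.1316e-03; σ = Eε = 111000 · -1.1316e-03 = -125.6 MPa.

-126 MPa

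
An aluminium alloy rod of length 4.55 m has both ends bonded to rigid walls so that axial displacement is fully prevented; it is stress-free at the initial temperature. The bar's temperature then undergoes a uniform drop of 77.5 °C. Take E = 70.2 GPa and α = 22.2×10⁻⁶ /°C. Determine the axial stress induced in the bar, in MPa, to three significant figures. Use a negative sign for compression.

Free thermal expansion αLΔT = 22.2e-6 · 4550 · -77.5 = -7.828 mm.
The walls impose strain ε = −(-7.828)/4550 = 1.7205e-03; σ = Eε = 70200 · 1.7205e-03 = 120.8 MPa.

121 MPa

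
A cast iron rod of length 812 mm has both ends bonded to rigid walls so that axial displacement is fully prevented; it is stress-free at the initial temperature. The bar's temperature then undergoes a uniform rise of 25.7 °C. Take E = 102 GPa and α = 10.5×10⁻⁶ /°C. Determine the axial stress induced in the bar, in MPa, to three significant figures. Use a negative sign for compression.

-27.5 MPa

Free thermal expansion αLΔT = 10.5e-6 · 812 · 25.7 = 0.2191 mm.
The walls impose strain ε = −(0.2191)/812 = -2.6985e-04; σ = Eε = 102000 · -2.6985e-04 = -27.52 MPa.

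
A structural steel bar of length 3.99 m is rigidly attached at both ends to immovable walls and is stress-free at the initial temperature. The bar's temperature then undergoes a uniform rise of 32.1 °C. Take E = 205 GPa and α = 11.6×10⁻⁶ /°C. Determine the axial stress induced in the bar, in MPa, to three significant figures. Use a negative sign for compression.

-76.3 MPa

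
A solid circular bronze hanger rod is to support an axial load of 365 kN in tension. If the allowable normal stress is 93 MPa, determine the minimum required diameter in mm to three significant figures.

70.7 mm

Required area A ≥ P/σ_allow = 365000/93 = 3925 mm².
For a solid circular section, d ≥ √(4A/π) = 70.69 mm.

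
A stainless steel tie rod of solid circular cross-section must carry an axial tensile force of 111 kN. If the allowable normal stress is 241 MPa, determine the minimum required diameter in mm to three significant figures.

24.2 mm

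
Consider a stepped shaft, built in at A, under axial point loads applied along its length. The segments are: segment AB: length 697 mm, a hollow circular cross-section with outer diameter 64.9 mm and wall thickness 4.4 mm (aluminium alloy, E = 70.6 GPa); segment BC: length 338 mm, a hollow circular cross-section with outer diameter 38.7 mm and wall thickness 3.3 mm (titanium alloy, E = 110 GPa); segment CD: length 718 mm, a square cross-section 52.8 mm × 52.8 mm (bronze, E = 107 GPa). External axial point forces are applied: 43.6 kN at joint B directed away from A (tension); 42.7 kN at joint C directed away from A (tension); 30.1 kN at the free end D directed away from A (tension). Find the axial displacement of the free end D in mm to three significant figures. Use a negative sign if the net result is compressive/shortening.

Internal axial forces (sectioning from the free end, tension +): N_CD = 30.1 kN, N_BC = 72.8 kN, N_AB = 116.4 kN.
A_AB = 836.3 mm².
A_BC = 367 mm².
A_CD = 2788 mm².
δ_AB = 116400·697/(836.3·70600) = 1.374 mm
δ_BC = 72800·338/(367·110000) = 0.6095 mm
δ_CD = 30100·718/(2788·107000) = 0.07245 mm
δ = Σδ_i = 2.056 mm.

2.06 mm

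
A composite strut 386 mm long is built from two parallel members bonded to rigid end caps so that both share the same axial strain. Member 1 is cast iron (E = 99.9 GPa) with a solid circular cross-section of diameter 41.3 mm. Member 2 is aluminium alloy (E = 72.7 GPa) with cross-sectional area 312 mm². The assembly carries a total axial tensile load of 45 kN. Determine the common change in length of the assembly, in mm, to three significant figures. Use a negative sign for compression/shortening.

0.111 mm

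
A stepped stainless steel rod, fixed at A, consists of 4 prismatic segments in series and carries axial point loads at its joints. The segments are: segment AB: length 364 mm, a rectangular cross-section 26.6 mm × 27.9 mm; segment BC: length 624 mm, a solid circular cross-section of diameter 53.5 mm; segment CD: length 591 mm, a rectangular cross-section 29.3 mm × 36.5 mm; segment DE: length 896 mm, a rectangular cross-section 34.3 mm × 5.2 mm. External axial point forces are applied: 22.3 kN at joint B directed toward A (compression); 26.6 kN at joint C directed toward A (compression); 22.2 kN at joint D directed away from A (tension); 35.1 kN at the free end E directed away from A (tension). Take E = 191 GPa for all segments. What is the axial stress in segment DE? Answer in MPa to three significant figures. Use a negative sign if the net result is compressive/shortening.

Internal axial forces (sectioning from the free end, tension +): N_DE = 35.1 kN, N_CD = 57.3 kN, N_BC = 30.7 kN, N_AB = 8.4 kN.
A_DE = 178.4 mm².
σ_DE = N_DE/A_DE = 35100/178.4 = 196.8 MPa.

197 MPa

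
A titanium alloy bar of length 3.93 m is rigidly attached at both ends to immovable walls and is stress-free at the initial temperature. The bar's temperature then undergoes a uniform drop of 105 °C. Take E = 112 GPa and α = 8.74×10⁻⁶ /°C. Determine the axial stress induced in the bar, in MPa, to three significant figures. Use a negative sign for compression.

Free thermal expansion αLΔT = 8.74e-6 · 3930 · -105 = -3.607 mm.
The walls impose strain ε = −(-3.607)/3930 = 9.1770e-04; σ = Eε = 112000 · 9.1770e-04 = 102.8 MPa.

103 MPa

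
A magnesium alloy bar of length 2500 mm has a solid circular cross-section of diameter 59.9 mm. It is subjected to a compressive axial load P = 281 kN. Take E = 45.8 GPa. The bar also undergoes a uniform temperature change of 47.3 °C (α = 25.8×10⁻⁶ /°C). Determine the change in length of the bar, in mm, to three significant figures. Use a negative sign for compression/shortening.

-2.39 mm

A = 2818 mm².
δ_mech = NL/(AE) = -281000·2500/(2818·45800) = -5.443 mm.
δ_thermal = αLΔT = 25.8e-6·2500·47.3 = 3.051 mm.
δ = δ_mech + δ_thermal = -2.392 mm.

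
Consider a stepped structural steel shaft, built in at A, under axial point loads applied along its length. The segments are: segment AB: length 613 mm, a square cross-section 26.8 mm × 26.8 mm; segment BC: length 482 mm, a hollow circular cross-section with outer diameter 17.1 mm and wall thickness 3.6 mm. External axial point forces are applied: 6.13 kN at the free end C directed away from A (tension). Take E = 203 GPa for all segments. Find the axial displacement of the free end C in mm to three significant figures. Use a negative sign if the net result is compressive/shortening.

Internal axial forces (sectioning from the free end, tension +): N_BC = 6.13 kN, N_AB = 6.13 kN.
A_AB = 718.2 mm².
A_BC = 152.7 mm².
δ_AB = 6130·613/(718.2·203000) = 0.02577 mm
δ_BC = 6130·482/(152.7·203000) = 0.09533 mm
δ = Σδ_i = 0.1211 mm.

0.121 mm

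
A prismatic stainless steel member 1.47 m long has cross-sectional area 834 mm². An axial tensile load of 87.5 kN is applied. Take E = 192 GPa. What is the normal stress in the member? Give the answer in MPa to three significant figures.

105 MPa

σ = N/A = 87500/834 = 104.9 MPa.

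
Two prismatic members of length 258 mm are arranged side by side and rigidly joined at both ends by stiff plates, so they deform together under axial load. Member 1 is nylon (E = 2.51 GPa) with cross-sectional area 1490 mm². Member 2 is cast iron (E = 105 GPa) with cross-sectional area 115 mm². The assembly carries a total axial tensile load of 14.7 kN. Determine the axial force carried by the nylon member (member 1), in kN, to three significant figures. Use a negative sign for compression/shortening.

3.48 kN

Equal strain + equilibrium ⇒ each member carries load in proportion to AE: A₁E₁ = 3740000 N, A₂E₂ = 12080000 N, ΣAE = 15810000 N.
F₁ = P·A₁E₁/ΣAE = 14700·3740000/15810000 = 3476 N.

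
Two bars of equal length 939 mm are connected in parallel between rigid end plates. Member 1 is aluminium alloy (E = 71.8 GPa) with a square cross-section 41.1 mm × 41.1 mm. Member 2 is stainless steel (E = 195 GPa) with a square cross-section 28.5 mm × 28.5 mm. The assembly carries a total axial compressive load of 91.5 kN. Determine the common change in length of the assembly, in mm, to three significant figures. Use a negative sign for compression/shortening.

-0.307 mm

A_1 = 1689 mm².
A_2 = 812.2 mm².
Equal strain + equilibrium ⇒ each member carries load in proportion to AE: A₁E₁ = 121300000 N, A₂E₂ = 158400000 N, ΣAE = 279700000 N.
δ = PL/ΣAE = -91500·939/279700000 = -0.3072 mm.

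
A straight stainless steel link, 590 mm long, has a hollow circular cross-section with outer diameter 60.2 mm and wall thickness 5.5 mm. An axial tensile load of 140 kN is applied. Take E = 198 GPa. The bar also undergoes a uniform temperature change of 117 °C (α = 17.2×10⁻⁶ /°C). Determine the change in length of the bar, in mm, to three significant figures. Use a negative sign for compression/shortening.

1.63 mm

A = 945.1 mm².
δ_mech = NL/(AE) = 140000·590/(945.1·198000) = 0.4414 mm.
δ_thermal = αLΔT = 17.2e-6·590·117 = 1.187 mm.
δ = δ_mech + δ_thermal = 1.629 mm.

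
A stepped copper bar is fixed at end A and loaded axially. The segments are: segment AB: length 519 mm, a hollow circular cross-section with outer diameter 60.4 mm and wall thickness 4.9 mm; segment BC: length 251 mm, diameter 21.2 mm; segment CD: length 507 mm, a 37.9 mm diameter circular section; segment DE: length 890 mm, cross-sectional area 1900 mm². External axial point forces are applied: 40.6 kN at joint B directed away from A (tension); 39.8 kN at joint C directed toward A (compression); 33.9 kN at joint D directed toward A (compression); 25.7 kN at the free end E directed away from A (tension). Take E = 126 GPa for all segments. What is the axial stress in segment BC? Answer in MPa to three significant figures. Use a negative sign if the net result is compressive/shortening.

Internal axial forces (sectioning from the free end, tension +): N_DE = 25.7 kN, N_CD = -8.2 kN, N_BC = -48 kN, N_AB = -7.4 kN.
A_BC = 353 mm².
σ_BC = N_BC/A_BC = -48000/353 = -136 MPa.

-136 MPa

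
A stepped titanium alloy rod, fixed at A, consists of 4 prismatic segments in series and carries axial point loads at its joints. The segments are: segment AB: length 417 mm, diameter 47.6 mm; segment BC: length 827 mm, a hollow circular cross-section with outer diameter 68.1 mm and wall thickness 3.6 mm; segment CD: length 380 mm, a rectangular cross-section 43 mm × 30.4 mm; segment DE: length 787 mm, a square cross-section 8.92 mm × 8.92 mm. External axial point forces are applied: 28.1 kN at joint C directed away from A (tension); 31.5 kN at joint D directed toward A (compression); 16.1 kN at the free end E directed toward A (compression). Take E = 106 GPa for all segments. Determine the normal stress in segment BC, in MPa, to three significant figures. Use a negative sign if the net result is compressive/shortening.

-26.7 MPa

Internal axial forces (sectioning from the free end, tension +): N_DE = -16.1 kN, N_CD = -47.6 kN, N_BC = -19.5 kN, N_AB = -19.5 kN.
A_BC = 729.5 mm².
σ_BC = N_BC/A_BC = -19500/729.5 = -26.73 MPa.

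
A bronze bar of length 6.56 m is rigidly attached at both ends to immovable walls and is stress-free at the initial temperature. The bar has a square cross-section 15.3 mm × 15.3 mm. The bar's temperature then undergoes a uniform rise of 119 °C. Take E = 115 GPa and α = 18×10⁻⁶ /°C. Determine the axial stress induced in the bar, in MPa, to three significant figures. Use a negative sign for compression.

-246 MPa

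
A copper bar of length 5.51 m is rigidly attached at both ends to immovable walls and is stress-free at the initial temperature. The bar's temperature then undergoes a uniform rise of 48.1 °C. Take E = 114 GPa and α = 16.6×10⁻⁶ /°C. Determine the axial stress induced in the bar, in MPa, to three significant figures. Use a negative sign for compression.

-91.0 MPa

Free thermal expansion αLΔT = 16.6e-6 · 5510 · 48.1 = 4.4 mm.
The walls impose strain ε = −(4.4)/5510 = -7.9846e-04; σ = Eε = 114000 · -7.9846e-04 = -91.02 MPa.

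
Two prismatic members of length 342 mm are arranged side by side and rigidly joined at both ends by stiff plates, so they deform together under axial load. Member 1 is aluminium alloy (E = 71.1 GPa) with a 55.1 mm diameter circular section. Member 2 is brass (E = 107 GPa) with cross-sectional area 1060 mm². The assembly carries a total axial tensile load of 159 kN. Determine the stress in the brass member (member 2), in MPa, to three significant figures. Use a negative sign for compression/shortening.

60.1 MPa

A_1 = 2384 mm².
Equal strain + equilibrium ⇒ each member carries load in proportion to AE: A₁E₁ = 169500000 N, A₂E₂ = 113400000 N, ΣAE = 283000000 N.
σ₂ = P·E₂/ΣAE = 159000·107000/283000000 = 60.13 MPa.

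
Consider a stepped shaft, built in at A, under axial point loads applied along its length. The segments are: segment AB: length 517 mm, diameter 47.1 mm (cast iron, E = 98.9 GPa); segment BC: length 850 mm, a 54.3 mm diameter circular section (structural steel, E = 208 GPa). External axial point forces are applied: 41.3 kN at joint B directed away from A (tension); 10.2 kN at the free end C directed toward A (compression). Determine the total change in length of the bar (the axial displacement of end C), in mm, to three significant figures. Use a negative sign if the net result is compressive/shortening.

Internal axial forces (sectioning from the free end, tension +): N_BC = -10.2 kN, N_AB = 31.1 kN.
A_AB = 1742 mm².
A_BC = 2316 mm².
δ_AB = 31100·517/(1742·98900) = 0.09331 mm
δ_BC = -10200·850/(2316·208000) = -0.018 mm
δ = Σδ_i = 0.07531 mm.

0.0753 mm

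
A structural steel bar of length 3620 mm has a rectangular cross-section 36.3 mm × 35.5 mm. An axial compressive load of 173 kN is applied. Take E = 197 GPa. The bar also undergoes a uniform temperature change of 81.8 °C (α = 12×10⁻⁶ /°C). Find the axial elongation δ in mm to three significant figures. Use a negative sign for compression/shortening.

1.09 mm

A = 1289 mm².
δ_mech = NL/(AE) = -173000·3620/(1289·197000) = -2.467 mm.
δ_thermal = αLΔT = 12e-6·3620·81.8 = 3.553 mm.
δ = δ_mech + δ_thermal = 1.086 mm.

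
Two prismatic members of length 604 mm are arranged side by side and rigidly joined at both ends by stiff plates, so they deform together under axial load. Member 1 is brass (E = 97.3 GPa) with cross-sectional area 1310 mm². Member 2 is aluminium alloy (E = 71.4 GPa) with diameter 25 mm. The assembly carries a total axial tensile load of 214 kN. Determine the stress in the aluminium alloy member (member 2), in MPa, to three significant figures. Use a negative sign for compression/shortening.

94.0 MPa

A_2 = 490.9 mm².
Equal strain + equilibrium ⇒ each member carries load in proportion to AE: A₁E₁ = 127500000 N, A₂E₂ = 35050000 N, ΣAE = 162500000 N.
σ₂ = P·E₂/ΣAE = 214000·71400/162500000 = 94.02 MPa.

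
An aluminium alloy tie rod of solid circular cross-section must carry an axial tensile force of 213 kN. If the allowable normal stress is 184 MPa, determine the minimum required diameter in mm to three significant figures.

38.4 mm

Required area A ≥ P/σ_allow = 213000/184 = 1158 mm².
For a solid circular section, d ≥ √(4A/π) = 38.39 mm.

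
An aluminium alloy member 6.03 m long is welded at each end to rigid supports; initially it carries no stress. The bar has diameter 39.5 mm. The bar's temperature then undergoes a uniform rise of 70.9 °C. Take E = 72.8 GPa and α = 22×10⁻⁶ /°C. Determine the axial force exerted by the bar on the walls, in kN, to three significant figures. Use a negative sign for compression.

-139 kN

Free thermal expansion αLΔT = 22e-6 · 6030 · 70.9 = 9.406 mm.
The walls impose strain ε = −(9.406)/6030 = -1.5598e-03; σ = Eε = 72800 · -1.5598e-03 = -113.6 MPa.
Wall reaction R = σ·A = -113.6·1225 = -139200 N = -139.2 kN.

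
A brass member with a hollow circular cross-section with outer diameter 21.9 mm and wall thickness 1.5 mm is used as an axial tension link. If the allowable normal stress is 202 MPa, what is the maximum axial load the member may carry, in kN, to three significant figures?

A = 96.13 mm².
P_max = σ_allow · A = 202 · 96.13 = 19420 N = 19.42 kN.

19.4 kN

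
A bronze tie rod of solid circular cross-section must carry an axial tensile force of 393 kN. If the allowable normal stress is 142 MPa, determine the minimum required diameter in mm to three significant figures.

59.4 mm

Required area A ≥ P/σ_allow = 393000/142 = 2768 mm².
For a solid circular section, d ≥ √(4A/π) = 59.36 mm.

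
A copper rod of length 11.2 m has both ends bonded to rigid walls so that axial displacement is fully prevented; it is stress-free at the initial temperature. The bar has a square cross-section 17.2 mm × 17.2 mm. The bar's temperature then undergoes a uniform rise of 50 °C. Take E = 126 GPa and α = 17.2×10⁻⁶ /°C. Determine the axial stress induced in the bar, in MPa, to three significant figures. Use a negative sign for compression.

Free thermal expansion αLΔT = 17.2e-6 · 11200 · 50 = 9.632 mm.
The walls impose strain ε = −(9.632)/11200 = -8.6000e-04; σ = Eε = 126000 · -8.6000e-04 = -108.4 MPa.

-108 MPa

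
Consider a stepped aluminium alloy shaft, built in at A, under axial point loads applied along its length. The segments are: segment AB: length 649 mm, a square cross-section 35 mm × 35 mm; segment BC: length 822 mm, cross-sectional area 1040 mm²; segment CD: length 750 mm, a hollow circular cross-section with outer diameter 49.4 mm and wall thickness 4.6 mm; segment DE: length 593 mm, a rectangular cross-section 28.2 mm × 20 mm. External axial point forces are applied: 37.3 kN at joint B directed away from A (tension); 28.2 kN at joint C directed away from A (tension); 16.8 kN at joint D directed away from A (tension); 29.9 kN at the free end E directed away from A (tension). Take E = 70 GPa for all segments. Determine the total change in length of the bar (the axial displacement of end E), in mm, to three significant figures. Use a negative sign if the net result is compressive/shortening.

2.92 mm

Internal axial forces (sectioning from the free end, tension +): N_DE = 29.9 kN, N_CD = 46.7 kN, N_BC = 74.9 kN, N_AB = 112.2 kN.
A_AB = 1225 mm².
A_CD = 647.4 mm².
A_DE = 564 mm².
δ_AB = 112200·649/(1225·70000) = 0.8492 mm
δ_BC = 74900·822/(1040·70000) = 0.8457 mm
δ_CD = 46700·750/(647.4·70000) = 0.7728 mm
δ_DE = 29900·593/(564·70000) = 0.4491 mm
δ = Σδ_i = 2.917 mm.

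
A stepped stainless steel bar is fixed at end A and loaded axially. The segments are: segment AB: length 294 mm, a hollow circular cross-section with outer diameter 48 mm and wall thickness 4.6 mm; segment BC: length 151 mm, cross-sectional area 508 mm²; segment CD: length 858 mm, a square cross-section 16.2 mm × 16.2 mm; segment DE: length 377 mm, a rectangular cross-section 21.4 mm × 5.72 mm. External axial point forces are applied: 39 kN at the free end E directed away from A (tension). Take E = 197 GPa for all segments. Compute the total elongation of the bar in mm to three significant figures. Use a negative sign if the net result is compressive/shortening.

1.41 mm

Internal axial forces (sectioning from the free end, tension +): N_DE = 39 kN, N_CD = 39 kN, N_BC = 39 kN, N_AB = 39 kN.
A_AB = 627.2 mm².
A_CD = 262.4 mm².
A_DE = 122.4 mm².
δ_AB = 39000·294/(627.2·197000) = 0.0928 mm
δ_BC = 39000·151/(508·197000) = 0.05885 mm
δ_CD = 39000·858/(262.4·197000) = 0.6472 mm
δ_DE = 39000·377/(122.4·197000) = 0.6097 mm
δ = Σδ_i = 1.409 mm.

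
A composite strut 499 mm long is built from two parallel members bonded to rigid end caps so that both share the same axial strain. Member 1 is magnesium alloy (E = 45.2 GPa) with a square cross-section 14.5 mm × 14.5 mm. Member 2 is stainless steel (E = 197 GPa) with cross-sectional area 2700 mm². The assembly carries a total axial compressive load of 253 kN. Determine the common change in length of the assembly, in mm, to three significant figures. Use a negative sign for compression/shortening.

-0.233 mm

A_1 = 210.2 mm².
Equal strain + equilibrium ⇒ each member carries load in proportion to AE: A₁E₁ = 9503000 N, A₂E₂ = 531900000 N, ΣAE = 541400000 N.
δ = PL/ΣAE = -253000·499/541400000 = -0.2332 mm.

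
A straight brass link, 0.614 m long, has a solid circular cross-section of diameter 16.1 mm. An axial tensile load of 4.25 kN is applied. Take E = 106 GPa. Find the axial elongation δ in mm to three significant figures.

0.121 mm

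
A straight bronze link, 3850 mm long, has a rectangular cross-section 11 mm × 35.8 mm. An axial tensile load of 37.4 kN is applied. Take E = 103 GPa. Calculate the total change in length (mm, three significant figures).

3.55 mm

A = 393.8 mm².
δ_mech = NL/(AE) = 37400·3850/(393.8·103000) = 3.55 mm.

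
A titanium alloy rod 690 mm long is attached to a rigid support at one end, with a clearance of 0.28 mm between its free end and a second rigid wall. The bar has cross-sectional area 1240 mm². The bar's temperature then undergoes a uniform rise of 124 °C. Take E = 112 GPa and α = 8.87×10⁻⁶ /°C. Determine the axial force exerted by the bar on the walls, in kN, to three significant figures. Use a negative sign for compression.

-96.4 kN

Free thermal expansion αLΔT = 8.87e-6 · 690 · 124 = 0.7589 mm.
The walls engage after the gap closes; constrained expansion = 0.7589 − 0.28 = 0.4789 mm.
The walls impose strain ε = −(0.4789)/690 = -6.9408e-04; σ = Eε = 112000 · -6.9408e-04 = -77.74 MPa.
Wall reaction R = σ·A = -77.74·1240 = -96390 N = -96.39 kN.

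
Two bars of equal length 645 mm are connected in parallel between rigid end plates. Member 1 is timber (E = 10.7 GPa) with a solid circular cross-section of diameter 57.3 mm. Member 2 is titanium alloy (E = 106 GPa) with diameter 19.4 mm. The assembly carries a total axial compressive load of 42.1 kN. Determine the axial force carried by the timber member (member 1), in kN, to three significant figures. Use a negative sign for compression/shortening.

A_1 = 2579 mm².
A_2 = 295.6 mm².
Equal strain + equilibrium ⇒ each member carries load in proportion to AE: A₁E₁ = 27590000 N, A₂E₂ = 31330000 N, ΣAE = 58920000 N.
F₁ = P·A₁E₁/ΣAE = -42100·27590000/58920000 = -19710 N.

-19.7 kN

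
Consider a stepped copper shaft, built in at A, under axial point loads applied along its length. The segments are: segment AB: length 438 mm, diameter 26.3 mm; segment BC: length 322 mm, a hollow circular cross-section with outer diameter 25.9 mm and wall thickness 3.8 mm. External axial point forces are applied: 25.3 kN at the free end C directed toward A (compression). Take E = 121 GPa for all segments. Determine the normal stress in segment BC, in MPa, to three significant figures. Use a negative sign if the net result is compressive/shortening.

Internal axial forces (sectioning from the free end, tension +): N_BC = -25.3 kN, N_AB = -25.3 kN.
A_BC = 263.8 mm².
σ_BC = N_BC/A_BC = -25300/263.8 = -95.89 MPa.

-95.9 MPa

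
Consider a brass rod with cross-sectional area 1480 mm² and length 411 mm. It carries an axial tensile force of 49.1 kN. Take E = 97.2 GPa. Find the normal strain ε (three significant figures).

3.41e-04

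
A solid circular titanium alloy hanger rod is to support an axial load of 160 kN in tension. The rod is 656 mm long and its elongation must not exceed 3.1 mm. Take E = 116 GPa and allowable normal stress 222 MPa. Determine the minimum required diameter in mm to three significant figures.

30.3 mm

Required area A ≥ P/σ_allow = 160000/222 = 720.7 mm².
For a solid circular section, d ≥ √(4A/π) = 30.29 mm.
Elongation limit: A ≥ PL/(Eδ_allow) = 160000·656/(116000·3.1) = 291.9 mm² ⇒ d ≥ 19.28 mm.
The stress limit governs.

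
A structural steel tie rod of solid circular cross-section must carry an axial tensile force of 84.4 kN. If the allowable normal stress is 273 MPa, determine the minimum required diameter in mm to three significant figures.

Required area A ≥ P/σ_allow = 84400/273 = 309.2 mm².
For a solid circular section, d ≥ √(4A/π) = 19.84 mm.

19.8 mm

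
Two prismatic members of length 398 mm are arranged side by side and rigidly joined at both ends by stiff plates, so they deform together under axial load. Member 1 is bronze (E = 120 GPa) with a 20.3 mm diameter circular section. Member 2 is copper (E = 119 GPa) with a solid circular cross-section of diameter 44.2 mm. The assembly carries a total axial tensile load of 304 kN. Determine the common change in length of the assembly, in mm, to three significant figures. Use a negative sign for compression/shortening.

A_1 = 323.7 mm².
A_2 = 1534 mm².
Equal strain + equilibrium ⇒ each member carries load in proportion to AE: A₁E₁ = 38840000 N, A₂E₂ = 182600000 N, ΣAE = 221400000 N.
δ = PL/ΣAE = 304000·398/221400000 = 0.5464 mm.

0.546 mm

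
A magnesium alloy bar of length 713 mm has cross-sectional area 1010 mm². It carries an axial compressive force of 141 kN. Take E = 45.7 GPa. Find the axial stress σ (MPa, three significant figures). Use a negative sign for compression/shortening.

σ = N/A = -141000/1010 = -139.6 MPa.

-140 MPa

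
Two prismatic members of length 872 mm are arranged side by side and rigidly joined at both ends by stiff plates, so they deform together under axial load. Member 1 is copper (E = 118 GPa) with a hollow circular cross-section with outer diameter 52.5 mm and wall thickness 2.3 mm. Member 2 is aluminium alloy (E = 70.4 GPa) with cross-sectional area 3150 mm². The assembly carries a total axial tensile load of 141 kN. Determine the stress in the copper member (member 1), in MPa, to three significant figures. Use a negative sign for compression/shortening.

62.9 MPa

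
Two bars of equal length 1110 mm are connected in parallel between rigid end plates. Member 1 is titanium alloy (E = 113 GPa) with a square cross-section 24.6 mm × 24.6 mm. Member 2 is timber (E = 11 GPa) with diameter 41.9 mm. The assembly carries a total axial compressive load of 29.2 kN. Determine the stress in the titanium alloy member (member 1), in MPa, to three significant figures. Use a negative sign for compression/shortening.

-39.5 MPa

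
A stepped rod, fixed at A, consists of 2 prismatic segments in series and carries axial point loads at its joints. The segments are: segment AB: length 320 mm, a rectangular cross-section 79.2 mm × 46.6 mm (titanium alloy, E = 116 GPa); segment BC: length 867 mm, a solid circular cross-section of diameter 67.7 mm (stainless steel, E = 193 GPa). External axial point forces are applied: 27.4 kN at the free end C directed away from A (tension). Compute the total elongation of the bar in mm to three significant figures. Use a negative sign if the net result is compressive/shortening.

0.0547 mm

Internal axial forces (sectioning from the free end, tension +): N_BC = 27.4 kN, N_AB = 27.4 kN.
A_AB = 3691 mm².
A_BC = 3600 mm².
δ_AB = 27400·320/(3691·116000) = 0.02048 mm
δ_BC = 27400·867/(3600·193000) = 0.03419 mm
δ = Σδ_i = 0.05467 mm.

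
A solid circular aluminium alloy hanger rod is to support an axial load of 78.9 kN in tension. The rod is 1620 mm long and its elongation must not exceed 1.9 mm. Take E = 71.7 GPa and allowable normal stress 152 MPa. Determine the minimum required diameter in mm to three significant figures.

Required area A ≥ P/σ_allow = 78900/152 = 519.1 mm².
For a solid circular section, d ≥ √(4A/π) = 25.71 mm.
Elongation limit: A ≥ PL/(Eδ_allow) = 78900·1620/(71700·1.9) = 938.3 mm² ⇒ d ≥ 34.56 mm.
The elongation limit governs.

34.6 mm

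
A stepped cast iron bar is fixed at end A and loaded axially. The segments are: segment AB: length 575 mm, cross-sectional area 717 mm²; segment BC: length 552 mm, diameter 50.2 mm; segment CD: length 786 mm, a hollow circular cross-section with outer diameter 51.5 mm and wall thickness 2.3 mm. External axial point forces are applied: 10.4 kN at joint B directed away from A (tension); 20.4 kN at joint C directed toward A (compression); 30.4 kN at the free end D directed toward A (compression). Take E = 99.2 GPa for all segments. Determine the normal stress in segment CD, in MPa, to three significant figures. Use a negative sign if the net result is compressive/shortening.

-85.5 MPa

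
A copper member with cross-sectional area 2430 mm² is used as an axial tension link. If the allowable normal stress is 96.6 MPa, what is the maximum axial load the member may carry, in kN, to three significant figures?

235 kN

P_max = σ_allow · A = 96.6 · 2430 = 234700 N = 234.7 kN.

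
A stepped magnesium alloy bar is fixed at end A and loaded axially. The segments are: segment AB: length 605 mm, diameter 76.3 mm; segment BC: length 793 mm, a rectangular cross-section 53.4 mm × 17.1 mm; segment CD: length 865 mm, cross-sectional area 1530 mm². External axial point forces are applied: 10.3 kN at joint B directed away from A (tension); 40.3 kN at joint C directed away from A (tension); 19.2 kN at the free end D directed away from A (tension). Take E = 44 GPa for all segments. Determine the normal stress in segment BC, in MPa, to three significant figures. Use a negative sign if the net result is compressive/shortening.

65.2 MPa

Internal axial forces (sectioning from the free end, tension +): N_CD = 19.2 kN, N_BC = 59.5 kN, N_AB = 69.8 kN.
A_BC = 913.1 mm².
σ_BC = N_BC/A_BC = 59500/913.1 = 65.16 MPa.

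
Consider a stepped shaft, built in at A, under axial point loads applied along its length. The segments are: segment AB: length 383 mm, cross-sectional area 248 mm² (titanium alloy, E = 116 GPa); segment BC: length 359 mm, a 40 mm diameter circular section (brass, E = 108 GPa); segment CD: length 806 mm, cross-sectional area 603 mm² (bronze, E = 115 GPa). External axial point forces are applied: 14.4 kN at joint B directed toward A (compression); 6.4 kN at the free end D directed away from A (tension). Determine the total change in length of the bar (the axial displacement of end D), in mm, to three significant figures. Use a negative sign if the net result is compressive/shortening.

-0.0152 mm

Internal axial forces (sectioning from the free end, tension +): N_CD = 6.4 kN, N_BC = 6.4 kN, N_AB = -8 kN.
A_BC = 1257 mm².
δ_AB = -8000·383/(248·116000) = -0.1065 mm
δ_BC = 6400·359/(1257·108000) = 0.01693 mm
δ_CD = 6400·806/(603·115000) = 0.07439 mm
δ = Σδ_i = -0.01519 mm.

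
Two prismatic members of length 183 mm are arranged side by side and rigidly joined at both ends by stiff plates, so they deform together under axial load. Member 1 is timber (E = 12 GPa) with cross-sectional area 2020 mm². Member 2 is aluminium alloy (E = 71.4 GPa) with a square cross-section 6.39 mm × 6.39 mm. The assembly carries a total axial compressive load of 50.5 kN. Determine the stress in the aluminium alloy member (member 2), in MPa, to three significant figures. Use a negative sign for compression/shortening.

-133 MPa

A_2 = 40.83 mm².
Equal strain + equilibrium ⇒ each member carries load in proportion to AE: A₁E₁ = 24240000 N, A₂E₂ = 2915000 N, ΣAE = 27160000 N.
σ₂ = P·E₂/ΣAE = -50500·71400/27160000 = -132.8 MPa.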